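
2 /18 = 1 /9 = 0.11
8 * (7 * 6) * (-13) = -4368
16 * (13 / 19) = 208 / 19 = 10.95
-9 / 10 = -0.90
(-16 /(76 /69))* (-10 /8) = 345 /19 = 18.16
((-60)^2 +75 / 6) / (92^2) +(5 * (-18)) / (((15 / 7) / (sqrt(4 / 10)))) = 7225 / 16928-42 * sqrt(10) / 5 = -26.14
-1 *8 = -8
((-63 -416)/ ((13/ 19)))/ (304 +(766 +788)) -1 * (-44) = 43.62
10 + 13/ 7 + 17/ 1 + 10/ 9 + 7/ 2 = 4217/ 126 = 33.47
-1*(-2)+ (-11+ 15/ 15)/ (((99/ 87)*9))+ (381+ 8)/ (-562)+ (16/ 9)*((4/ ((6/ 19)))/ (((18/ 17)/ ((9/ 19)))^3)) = 141457379/ 60255954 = 2.35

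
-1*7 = -7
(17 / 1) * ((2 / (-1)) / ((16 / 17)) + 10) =1071 / 8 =133.88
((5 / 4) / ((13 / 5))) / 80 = 5 / 832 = 0.01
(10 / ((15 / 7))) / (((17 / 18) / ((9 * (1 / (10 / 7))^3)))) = 64827 / 4250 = 15.25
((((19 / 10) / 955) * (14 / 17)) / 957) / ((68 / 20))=133 / 264127215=0.00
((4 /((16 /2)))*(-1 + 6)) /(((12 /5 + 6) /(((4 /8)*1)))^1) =25 /168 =0.15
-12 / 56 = -3 / 14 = -0.21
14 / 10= 7 / 5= 1.40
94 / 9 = 10.44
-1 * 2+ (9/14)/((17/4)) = -1.85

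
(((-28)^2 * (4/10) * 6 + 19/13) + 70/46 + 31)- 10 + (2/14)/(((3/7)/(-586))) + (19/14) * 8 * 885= 355354397/31395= 11318.82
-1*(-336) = 336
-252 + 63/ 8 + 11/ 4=-1931/ 8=-241.38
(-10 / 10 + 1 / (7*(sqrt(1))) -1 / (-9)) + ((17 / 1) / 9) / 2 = 0.20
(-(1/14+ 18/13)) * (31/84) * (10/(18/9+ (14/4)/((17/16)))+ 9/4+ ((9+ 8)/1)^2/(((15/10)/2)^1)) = -16454645/78624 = -209.28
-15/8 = -1.88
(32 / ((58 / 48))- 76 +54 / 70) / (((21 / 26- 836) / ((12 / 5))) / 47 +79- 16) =-725530728 / 827485855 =-0.88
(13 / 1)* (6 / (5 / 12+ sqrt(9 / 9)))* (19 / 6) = 2964 / 17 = 174.35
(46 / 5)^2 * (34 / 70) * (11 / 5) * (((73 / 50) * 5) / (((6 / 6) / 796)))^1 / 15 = 11496435368 / 328125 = 35036.76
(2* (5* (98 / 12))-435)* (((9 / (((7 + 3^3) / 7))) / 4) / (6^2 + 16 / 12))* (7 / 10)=-3339 / 1088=-3.07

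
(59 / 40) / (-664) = -59 / 26560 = -0.00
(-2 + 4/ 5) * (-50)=60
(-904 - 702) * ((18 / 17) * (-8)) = 231264 / 17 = 13603.76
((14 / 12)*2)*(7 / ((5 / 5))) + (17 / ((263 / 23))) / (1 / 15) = 30482 / 789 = 38.63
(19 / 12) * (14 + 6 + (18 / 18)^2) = 33.25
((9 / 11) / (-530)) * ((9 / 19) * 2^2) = -162 / 55385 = -0.00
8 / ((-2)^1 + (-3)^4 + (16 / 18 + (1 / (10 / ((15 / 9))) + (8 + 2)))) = 144 / 1621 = 0.09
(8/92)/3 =2/69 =0.03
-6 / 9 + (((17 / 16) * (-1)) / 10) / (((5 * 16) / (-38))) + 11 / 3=19523 / 6400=3.05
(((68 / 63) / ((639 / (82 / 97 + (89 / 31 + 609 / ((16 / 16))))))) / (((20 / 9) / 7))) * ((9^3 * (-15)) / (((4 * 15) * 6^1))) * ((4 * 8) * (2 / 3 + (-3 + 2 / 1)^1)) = 1127572056 / 1067485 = 1056.29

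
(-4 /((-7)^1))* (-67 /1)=-268 /7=-38.29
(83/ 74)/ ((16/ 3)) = 249/ 1184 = 0.21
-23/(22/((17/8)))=-391/176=-2.22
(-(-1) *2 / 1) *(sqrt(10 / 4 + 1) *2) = 2 *sqrt(14) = 7.48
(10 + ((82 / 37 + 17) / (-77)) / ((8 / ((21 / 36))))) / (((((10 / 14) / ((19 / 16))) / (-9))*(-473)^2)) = -155613591 / 233107719680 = -0.00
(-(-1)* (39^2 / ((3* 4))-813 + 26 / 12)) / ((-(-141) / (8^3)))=-1050752 / 423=-2484.05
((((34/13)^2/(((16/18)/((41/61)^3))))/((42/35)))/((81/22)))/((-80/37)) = -0.24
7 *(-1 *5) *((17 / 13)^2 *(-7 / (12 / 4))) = 70805 / 507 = 139.65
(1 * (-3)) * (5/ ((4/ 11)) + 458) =-5661/ 4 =-1415.25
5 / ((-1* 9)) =-0.56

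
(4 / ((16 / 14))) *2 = 7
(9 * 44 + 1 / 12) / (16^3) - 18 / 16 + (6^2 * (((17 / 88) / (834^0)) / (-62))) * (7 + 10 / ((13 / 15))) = -677152543 / 217890816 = -3.11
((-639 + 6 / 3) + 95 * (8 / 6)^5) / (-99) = 57511 / 24057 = 2.39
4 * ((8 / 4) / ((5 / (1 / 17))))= 8 / 85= 0.09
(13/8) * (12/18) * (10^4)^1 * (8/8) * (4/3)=130000/9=14444.44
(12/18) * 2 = 4/3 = 1.33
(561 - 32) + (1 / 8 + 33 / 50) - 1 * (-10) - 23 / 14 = 753399 / 1400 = 538.14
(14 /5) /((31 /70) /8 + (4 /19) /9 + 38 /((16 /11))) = 268128 /2509271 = 0.11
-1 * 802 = -802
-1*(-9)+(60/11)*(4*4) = 1059/11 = 96.27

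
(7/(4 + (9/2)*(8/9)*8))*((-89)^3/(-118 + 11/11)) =4934783/4212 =1171.60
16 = 16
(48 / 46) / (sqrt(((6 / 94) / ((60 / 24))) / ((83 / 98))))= 4* sqrt(58515) / 161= 6.01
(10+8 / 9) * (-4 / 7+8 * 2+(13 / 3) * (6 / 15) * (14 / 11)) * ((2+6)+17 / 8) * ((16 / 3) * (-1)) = -570304 / 55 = -10369.16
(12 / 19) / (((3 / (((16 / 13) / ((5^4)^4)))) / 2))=128 / 37689208984375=0.00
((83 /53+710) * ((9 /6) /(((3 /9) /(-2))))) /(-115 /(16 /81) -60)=1810224 /181525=9.97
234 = 234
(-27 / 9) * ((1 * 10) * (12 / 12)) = -30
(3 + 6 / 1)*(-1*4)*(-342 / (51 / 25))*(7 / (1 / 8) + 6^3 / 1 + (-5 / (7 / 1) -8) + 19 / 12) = 190228950 / 119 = 1598562.61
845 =845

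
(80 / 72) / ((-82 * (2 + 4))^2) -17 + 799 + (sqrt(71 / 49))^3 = 71 * sqrt(71) / 343 + 851823221 / 1089288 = 783.74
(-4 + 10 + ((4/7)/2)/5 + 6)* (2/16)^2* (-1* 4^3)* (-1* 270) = 22788/7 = 3255.43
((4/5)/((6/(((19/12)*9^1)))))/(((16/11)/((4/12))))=209/480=0.44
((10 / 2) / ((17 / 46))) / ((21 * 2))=115 / 357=0.32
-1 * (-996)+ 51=1047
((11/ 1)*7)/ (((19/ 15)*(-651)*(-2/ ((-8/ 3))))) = -220/ 1767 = -0.12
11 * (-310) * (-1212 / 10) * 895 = 369896340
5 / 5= 1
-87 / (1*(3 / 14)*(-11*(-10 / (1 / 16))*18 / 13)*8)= -2639 / 126720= -0.02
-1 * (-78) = 78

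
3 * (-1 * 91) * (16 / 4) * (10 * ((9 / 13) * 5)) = -37800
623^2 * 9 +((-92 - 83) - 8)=3492978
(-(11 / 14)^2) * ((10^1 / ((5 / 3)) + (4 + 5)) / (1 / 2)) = -1815 / 98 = -18.52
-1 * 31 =-31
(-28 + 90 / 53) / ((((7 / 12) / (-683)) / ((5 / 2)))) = 28563060 / 371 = 76989.38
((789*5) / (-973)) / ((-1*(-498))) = -1315 / 161518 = -0.01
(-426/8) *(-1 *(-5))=-1065/4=-266.25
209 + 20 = 229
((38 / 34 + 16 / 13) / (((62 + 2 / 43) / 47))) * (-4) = -1048899 / 147407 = -7.12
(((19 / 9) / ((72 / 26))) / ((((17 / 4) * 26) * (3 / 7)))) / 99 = 133 / 817938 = 0.00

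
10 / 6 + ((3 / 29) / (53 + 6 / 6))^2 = 454141 / 272484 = 1.67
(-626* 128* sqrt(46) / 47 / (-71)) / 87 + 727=80128* sqrt(46) / 290319 + 727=728.87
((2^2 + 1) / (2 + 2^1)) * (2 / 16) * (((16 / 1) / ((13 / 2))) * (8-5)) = 15 / 13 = 1.15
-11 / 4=-2.75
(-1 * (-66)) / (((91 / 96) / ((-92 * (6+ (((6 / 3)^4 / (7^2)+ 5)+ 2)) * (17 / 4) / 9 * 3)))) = -539242176 / 4459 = -120933.43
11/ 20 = 0.55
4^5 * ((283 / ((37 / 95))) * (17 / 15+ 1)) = 176193536 / 111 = 1587329.15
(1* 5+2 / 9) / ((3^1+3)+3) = 47 / 81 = 0.58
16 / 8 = 2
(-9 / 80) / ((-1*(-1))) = -9 / 80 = -0.11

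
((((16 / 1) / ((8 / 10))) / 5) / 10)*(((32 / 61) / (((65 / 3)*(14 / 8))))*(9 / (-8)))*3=-2592 / 138775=-0.02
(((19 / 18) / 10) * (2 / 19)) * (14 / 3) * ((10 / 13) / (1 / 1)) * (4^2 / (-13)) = -224 / 4563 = -0.05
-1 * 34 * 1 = -34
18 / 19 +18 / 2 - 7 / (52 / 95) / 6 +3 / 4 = 50779 / 5928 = 8.57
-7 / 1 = -7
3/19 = 0.16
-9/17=-0.53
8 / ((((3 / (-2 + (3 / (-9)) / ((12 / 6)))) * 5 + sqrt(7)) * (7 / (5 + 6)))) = -102960 / 48419-14872 * sqrt(7) / 48419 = -2.94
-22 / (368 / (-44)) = 121 / 46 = 2.63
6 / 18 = 1 / 3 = 0.33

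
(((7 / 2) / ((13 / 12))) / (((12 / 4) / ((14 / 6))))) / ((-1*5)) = -98 / 195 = -0.50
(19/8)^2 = 5.64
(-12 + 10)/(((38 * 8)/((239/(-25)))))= 239/3800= 0.06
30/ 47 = 0.64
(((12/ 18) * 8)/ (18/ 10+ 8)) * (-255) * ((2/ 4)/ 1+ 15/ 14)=-218.08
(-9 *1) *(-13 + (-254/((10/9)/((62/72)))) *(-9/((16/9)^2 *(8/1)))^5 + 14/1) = -13780523946923212257/720575940379279360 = -19.12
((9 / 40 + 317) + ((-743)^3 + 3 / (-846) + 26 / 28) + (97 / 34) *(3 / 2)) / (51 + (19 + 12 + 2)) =-275291096280379 / 56377440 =-4883001.01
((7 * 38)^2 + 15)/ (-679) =-70771/ 679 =-104.23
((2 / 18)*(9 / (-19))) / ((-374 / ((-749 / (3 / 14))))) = -5243 / 10659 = -0.49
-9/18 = -1/2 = -0.50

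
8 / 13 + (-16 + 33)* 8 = 1776 / 13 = 136.62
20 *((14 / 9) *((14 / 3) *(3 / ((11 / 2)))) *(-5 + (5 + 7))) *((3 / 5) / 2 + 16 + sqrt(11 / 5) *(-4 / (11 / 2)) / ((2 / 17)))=894544 / 99 - 746368 *sqrt(55) / 1089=3952.96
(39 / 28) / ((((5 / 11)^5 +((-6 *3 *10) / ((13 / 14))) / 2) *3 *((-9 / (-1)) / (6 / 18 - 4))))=299393809 / 153380028060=0.00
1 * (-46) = -46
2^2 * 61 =244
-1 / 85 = -0.01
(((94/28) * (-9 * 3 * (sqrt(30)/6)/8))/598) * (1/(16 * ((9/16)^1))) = -47 * sqrt(30)/133952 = -0.00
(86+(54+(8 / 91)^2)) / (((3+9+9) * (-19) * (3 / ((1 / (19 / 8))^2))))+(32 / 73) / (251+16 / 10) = -696533242336 / 36657921610947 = -0.02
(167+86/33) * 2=11194/33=339.21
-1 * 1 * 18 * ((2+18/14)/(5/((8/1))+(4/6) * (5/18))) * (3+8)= -983664/1225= -802.99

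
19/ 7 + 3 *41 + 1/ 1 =887/ 7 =126.71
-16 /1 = -16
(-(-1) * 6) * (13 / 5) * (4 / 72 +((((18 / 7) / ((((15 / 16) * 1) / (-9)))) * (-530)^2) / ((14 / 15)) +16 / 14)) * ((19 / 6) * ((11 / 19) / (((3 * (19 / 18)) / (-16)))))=14992884519184 / 13965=1073604333.63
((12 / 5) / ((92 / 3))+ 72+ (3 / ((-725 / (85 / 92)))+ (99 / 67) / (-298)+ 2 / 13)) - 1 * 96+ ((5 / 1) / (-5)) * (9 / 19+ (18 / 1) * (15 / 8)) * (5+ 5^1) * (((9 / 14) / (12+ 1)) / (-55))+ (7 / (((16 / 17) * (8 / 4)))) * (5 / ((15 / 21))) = 3993723215871 / 1558659366880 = 2.56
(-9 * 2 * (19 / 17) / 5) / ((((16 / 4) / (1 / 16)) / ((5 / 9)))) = -19 / 544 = -0.03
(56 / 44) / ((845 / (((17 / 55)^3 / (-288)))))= -34391 / 222689610000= -0.00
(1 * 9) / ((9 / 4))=4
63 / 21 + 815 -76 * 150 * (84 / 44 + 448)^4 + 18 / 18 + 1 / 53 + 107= -362452029762131878561 / 775973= -467093609909277.61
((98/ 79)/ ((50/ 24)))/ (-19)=-0.03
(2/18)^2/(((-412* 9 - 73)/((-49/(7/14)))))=98/306261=0.00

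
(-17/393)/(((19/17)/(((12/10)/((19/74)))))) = -42772/236455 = -0.18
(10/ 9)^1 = 10/ 9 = 1.11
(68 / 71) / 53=0.02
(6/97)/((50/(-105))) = -0.13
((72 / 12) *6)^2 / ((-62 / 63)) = -40824 / 31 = -1316.90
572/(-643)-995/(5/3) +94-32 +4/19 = -6544391/12217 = -535.68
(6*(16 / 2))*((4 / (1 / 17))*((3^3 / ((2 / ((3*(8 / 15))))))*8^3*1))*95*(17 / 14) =29148512256 / 7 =4164073179.43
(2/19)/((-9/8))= -16/171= -0.09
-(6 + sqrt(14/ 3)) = -6 - sqrt(42)/ 3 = -8.16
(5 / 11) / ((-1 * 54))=-0.01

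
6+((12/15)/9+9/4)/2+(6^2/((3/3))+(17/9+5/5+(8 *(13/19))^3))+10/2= 177008773/823080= 215.06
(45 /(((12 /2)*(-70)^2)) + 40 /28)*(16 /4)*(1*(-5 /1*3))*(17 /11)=-132.61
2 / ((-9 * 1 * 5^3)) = -2 / 1125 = -0.00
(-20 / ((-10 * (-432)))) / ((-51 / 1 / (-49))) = -49 / 11016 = -0.00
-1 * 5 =-5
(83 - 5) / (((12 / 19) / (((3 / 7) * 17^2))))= 214149 / 14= 15296.36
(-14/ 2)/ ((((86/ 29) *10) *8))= -203/ 6880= -0.03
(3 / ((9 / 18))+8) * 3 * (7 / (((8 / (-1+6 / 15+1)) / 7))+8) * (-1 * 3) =-13167 / 10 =-1316.70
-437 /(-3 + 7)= -437 /4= -109.25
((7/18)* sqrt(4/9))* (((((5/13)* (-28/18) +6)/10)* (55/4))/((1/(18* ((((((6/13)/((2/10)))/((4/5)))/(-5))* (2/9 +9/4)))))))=-2706935/54756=-49.44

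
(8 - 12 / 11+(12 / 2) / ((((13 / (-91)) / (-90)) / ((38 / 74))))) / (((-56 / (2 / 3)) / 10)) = -1982080 / 8547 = -231.90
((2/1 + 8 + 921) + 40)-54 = 917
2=2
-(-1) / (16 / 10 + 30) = 5 / 158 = 0.03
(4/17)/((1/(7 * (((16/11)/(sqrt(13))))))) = 448 * sqrt(13)/2431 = 0.66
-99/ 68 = -1.46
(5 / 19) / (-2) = -5 / 38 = -0.13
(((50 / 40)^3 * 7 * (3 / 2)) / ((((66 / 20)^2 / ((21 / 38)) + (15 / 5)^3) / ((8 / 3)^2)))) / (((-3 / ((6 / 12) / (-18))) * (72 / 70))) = 5359375 / 190671408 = 0.03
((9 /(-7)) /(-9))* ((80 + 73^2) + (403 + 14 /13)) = 830.44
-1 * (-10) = 10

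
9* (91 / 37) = 819 / 37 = 22.14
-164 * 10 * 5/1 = -8200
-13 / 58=-0.22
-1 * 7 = -7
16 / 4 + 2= 6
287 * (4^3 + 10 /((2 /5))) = 25543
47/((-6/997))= -7809.83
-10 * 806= -8060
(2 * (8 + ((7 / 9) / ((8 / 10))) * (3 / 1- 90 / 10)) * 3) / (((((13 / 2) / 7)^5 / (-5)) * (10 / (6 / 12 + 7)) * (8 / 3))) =-756315 / 28561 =-26.48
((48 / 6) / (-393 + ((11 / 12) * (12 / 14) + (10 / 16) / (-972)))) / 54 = -0.00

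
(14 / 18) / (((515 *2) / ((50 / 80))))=7 / 14832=0.00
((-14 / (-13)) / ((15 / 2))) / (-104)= -7 / 5070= -0.00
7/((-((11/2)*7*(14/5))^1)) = -5/77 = -0.06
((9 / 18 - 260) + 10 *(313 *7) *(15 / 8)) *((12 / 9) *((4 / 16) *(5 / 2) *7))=1905015 / 8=238126.88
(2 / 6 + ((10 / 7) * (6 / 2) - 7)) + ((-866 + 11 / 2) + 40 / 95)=-688243 / 798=-862.46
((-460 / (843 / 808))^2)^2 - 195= 19084323406462011525805 / 505022001201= 37789093071.35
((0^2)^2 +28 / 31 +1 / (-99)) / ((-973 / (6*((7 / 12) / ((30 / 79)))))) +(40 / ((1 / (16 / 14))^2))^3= 429420535563763189 / 3011280273540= 142603.97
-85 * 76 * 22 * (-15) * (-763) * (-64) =104100057600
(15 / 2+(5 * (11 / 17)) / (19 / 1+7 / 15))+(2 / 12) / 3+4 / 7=2593543 / 312732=8.29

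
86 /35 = 2.46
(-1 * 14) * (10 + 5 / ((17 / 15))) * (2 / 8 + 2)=-15435 / 34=-453.97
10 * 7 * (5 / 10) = 35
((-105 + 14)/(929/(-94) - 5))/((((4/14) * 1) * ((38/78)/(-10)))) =-11676210/26581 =-439.27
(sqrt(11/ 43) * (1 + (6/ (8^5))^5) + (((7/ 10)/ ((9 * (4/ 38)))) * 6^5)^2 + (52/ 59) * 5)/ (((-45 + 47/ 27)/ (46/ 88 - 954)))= 1337292727126854023414024577 * sqrt(473)/ 2608937476592095673339346944 + 13788900848723859/ 18950800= 727615776.64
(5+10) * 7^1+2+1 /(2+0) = 215 /2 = 107.50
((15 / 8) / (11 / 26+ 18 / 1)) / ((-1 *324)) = -65 / 206928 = -0.00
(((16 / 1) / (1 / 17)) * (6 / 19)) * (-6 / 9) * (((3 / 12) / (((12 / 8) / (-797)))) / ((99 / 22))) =867136 / 513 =1690.32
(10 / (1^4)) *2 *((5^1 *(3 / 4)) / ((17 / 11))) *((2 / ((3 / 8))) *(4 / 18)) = 8800 / 153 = 57.52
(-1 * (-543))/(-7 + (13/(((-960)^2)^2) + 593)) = 461195182080000/497717084160013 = 0.93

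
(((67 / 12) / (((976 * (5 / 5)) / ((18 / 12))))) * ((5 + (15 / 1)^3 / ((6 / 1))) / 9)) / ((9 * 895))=15209 / 226416384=0.00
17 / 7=2.43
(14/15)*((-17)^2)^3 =337925966/15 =22528397.73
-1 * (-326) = 326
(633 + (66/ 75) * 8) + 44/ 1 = 17101/ 25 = 684.04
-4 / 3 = -1.33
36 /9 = 4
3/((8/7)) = 21/8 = 2.62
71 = 71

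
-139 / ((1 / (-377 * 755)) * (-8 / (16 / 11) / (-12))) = 949542360 / 11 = 86322032.73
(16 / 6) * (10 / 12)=20 / 9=2.22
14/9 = 1.56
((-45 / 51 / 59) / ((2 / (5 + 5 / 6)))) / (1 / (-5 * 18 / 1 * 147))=1157625 / 2006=577.08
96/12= 8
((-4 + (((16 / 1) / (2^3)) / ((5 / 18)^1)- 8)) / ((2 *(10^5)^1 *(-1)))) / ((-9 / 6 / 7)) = -7 / 62500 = -0.00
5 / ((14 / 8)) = 20 / 7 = 2.86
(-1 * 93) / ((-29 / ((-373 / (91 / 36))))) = -1248804 / 2639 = -473.21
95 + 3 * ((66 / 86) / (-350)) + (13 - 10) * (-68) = -1640549 / 15050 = -109.01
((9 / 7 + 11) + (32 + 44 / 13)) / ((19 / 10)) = 43380 / 1729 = 25.09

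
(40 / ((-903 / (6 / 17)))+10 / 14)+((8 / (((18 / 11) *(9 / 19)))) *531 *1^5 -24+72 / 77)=2764969609 / 506583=5458.08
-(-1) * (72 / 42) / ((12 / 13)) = 13 / 7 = 1.86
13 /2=6.50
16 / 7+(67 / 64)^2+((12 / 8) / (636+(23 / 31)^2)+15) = 322444262963 / 17539379200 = 18.38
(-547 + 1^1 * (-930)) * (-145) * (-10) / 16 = -1070825 / 8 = -133853.12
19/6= 3.17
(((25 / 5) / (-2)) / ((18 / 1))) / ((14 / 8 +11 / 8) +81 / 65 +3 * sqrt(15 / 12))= -1477450 / 19120761 +169000 * sqrt(5) / 6373587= -0.02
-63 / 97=-0.65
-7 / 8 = -0.88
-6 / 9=-2 / 3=-0.67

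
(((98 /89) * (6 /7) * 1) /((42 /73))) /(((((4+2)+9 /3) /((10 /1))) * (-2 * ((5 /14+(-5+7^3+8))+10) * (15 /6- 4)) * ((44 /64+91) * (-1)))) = -327040 /17587227789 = -0.00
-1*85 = -85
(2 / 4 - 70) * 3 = -417 / 2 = -208.50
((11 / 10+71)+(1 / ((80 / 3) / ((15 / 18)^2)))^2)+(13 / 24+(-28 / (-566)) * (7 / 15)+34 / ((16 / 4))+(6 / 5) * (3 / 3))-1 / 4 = 4283351087 / 52162560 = 82.12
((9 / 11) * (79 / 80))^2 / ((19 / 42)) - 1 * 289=-287.56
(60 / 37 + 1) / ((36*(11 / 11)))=97 / 1332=0.07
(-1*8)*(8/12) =-16/3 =-5.33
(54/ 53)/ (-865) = -54/ 45845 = -0.00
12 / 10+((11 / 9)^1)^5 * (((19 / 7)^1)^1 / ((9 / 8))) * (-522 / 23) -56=-9704015666 / 47534445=-204.15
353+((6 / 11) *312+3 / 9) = 17276 / 33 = 523.52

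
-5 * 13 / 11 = -65 / 11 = -5.91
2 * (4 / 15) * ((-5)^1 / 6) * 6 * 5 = -40 / 3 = -13.33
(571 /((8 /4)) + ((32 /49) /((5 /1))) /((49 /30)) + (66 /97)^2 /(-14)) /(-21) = -12901585087 /948822378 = -13.60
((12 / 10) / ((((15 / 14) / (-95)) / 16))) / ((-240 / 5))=532 / 15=35.47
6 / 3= 2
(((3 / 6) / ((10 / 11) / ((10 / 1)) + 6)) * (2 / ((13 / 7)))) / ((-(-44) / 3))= 21 / 3484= 0.01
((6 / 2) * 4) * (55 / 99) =20 / 3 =6.67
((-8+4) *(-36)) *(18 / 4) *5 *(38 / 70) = 12312 / 7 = 1758.86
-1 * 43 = -43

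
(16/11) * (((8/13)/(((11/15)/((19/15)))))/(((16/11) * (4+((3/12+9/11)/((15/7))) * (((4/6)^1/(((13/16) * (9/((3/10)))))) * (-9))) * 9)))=475/15594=0.03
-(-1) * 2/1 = 2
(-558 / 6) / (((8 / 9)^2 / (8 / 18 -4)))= 837 / 2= 418.50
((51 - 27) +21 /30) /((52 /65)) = 30.88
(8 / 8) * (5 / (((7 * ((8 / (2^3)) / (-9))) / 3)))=-135 / 7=-19.29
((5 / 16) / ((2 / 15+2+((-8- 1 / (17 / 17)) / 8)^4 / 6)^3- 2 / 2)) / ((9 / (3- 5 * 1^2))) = -128849018880000 / 23803636604880349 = -0.01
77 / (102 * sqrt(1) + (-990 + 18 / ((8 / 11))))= -308 / 3453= -0.09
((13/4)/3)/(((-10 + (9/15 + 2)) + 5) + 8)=0.19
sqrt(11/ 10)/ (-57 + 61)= sqrt(110)/ 40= 0.26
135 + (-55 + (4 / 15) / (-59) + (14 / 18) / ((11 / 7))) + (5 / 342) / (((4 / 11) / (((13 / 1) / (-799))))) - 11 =82157503163 / 1182296280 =69.49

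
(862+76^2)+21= 6659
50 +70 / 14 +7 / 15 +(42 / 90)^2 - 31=5554 / 225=24.68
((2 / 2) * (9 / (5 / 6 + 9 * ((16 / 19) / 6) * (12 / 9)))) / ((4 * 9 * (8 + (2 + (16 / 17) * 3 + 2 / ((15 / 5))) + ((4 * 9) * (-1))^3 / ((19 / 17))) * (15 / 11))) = -0.00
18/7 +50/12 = 283/42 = 6.74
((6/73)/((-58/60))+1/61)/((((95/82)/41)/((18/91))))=-536353308/1116389365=-0.48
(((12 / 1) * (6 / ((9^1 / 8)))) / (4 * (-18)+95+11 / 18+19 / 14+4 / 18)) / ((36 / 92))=448 / 69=6.49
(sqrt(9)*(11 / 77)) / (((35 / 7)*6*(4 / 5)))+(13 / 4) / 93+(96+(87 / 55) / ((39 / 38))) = 363412961 / 3723720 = 97.59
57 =57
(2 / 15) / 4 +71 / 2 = 533 / 15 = 35.53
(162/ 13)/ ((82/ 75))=6075/ 533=11.40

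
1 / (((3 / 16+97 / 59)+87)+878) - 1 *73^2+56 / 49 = -34038729647 / 6388823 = -5327.86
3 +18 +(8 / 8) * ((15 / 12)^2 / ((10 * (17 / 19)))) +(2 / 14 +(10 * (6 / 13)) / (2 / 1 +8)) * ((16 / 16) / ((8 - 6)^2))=1055709 / 49504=21.33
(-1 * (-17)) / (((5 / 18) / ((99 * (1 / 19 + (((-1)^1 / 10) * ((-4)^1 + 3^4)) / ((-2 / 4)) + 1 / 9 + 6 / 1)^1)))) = 62058942 / 475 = 130650.40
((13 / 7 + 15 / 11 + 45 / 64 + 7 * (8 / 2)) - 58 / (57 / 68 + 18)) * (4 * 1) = 26013167 / 225456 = 115.38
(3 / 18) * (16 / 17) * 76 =608 / 51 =11.92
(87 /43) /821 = 87 /35303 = 0.00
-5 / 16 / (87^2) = -5 / 121104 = -0.00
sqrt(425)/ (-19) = -5 * sqrt(17)/ 19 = -1.09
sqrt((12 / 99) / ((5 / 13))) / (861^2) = 2 * sqrt(2145) / 122317965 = 0.00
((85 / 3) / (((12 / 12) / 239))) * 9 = 60945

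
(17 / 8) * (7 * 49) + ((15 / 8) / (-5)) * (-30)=5921 / 8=740.12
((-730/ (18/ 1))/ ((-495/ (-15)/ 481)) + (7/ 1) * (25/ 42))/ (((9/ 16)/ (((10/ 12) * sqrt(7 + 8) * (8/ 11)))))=-55784800 * sqrt(15)/ 88209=-2449.34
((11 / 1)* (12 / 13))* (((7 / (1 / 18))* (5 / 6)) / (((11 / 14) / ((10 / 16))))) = 11025 / 13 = 848.08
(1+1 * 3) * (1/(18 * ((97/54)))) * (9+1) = 120/97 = 1.24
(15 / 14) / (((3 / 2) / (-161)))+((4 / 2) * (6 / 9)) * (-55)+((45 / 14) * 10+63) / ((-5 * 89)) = -1761973 / 9345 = -188.55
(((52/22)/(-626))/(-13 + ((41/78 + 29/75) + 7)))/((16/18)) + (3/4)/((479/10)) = 359794005/21815577916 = 0.02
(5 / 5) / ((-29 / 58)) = -2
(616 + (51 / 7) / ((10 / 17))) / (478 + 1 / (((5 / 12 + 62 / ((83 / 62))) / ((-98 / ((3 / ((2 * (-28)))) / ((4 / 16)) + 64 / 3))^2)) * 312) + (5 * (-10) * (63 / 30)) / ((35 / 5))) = 2991377812955311 / 2204079936741970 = 1.36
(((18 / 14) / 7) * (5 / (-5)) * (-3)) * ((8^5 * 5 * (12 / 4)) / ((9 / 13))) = 19169280 / 49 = 391209.80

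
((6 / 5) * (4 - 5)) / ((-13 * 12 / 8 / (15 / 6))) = 2 / 13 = 0.15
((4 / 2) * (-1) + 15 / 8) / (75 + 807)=-1 / 7056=-0.00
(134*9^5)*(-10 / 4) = -19781415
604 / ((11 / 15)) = 9060 / 11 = 823.64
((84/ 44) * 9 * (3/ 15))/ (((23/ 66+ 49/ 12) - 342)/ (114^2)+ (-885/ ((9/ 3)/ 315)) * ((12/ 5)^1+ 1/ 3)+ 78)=-3274992/ 241993082435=-0.00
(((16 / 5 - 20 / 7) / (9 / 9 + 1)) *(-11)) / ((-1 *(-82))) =-33 / 1435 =-0.02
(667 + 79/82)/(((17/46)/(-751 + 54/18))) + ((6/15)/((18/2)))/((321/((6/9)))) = -2402071010296/1776735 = -1351957.95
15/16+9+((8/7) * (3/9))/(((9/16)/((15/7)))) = 80359/7056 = 11.39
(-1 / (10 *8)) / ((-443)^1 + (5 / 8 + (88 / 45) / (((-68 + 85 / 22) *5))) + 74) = 0.00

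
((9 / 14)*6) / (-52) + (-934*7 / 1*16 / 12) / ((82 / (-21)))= 33316541 / 14924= 2232.41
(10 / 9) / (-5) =-2 / 9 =-0.22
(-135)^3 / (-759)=820125 / 253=3241.60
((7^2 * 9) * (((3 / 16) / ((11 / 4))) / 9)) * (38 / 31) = 2793 / 682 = 4.10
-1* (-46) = 46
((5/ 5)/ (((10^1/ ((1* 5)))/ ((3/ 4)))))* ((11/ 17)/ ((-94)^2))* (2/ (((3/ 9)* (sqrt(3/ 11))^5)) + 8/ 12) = 11/ 600848 + 1331* sqrt(33)/ 1802544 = 0.00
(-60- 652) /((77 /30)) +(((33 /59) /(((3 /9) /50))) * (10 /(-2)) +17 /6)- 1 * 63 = -20635963 /27258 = -757.06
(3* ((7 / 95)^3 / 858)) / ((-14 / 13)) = -49 / 37724500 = -0.00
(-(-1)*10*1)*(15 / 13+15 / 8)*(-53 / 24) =-27825 / 416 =-66.89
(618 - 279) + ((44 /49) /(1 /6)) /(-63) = 348743 /1029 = 338.91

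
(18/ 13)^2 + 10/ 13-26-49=-12221/ 169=-72.31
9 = 9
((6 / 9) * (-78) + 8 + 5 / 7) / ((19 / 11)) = -3333 / 133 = -25.06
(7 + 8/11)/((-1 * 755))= -0.01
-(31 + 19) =-50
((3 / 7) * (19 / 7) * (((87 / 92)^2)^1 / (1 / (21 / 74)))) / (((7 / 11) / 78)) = 555254271 / 15345232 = 36.18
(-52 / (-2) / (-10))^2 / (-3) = -2.25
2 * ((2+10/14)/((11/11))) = 5.43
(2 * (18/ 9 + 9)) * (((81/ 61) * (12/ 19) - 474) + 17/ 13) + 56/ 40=-781930621/ 75335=-10379.38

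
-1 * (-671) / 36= 671 / 36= 18.64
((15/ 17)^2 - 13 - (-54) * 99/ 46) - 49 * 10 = -2565769/ 6647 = -386.00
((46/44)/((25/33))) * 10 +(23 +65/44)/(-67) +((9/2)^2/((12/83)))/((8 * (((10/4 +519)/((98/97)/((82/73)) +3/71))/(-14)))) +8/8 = 34708810032779/2480605389680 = 13.99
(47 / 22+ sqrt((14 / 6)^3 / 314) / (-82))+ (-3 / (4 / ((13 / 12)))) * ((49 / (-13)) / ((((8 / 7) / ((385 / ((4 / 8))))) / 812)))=294879191 / 176 - 7 * sqrt(6594) / 231732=1675449.95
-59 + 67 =8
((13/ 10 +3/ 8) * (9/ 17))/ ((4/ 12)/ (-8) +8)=1809/ 16235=0.11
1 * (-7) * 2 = -14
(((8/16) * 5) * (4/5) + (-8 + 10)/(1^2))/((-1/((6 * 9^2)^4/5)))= -223154201664/5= -44630840332.80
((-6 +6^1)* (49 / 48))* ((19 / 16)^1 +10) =0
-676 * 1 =-676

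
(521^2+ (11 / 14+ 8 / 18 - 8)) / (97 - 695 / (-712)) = 2770.41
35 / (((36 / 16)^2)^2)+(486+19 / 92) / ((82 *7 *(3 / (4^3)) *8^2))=13926497 / 8450568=1.65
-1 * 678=-678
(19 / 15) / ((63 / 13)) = 247 / 945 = 0.26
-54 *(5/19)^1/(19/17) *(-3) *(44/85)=7128/361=19.75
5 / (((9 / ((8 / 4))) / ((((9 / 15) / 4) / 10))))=1 / 60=0.02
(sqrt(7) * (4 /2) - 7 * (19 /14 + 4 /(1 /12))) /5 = -691 /10 + 2 * sqrt(7) /5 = -68.04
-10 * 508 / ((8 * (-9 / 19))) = 12065 / 9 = 1340.56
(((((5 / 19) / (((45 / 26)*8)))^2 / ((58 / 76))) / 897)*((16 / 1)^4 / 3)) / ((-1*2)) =-53248 / 9238617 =-0.01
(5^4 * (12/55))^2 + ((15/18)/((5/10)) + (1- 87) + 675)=19185.71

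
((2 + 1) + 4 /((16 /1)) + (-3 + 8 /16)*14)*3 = -381 /4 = -95.25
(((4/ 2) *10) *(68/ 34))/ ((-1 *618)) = -20/ 309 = -0.06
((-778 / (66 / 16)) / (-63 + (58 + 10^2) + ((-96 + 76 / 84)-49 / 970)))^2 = 1785988740121600 / 1066610281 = 1674452.96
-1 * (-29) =29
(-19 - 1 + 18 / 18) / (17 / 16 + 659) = -304 / 10561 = -0.03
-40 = -40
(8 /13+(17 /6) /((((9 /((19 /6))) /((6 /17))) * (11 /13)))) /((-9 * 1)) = -7963 /69498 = -0.11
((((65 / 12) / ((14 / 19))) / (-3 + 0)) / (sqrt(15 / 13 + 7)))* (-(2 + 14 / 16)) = 28405* sqrt(1378) / 427392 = 2.47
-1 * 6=-6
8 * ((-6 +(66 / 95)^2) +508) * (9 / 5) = 326513232 / 45125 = 7235.75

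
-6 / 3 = -2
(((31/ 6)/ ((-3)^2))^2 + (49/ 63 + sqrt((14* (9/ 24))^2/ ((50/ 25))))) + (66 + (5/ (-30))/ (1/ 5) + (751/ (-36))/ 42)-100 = -1397107/ 40824 + 21* sqrt(2)/ 8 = -30.51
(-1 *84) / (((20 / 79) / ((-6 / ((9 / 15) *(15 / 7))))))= 7742 / 5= 1548.40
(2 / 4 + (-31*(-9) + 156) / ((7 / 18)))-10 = 15527 / 14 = 1109.07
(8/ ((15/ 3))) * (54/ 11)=432/ 55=7.85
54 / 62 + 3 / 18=193 / 186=1.04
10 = 10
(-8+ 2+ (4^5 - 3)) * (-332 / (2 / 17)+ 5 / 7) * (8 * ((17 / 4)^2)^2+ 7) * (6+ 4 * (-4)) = 1199063003625 / 16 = 74941437726.56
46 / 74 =23 / 37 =0.62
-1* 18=-18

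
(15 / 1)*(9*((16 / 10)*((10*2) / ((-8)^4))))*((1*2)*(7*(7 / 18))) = 735 / 128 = 5.74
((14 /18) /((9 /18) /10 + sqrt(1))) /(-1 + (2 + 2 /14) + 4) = 35 /243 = 0.14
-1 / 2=-0.50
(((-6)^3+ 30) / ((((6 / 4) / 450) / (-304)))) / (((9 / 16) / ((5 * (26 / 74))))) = 52978162.16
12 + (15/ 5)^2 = 21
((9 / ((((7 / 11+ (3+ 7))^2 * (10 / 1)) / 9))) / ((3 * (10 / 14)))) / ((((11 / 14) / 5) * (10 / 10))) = 539 / 2535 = 0.21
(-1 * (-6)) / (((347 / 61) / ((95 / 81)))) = 11590 / 9369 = 1.24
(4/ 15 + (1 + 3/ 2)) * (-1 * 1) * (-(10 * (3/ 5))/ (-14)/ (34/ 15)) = -249/ 476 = -0.52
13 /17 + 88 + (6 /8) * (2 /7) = 21177 /238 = 88.98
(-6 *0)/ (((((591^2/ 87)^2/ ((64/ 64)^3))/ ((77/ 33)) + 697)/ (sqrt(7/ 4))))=0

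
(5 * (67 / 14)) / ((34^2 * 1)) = 335 / 16184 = 0.02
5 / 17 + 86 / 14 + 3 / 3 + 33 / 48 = 15469 / 1904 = 8.12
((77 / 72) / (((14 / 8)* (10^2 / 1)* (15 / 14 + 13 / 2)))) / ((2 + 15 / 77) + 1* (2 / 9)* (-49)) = -5929 / 63865000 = -0.00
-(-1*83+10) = 73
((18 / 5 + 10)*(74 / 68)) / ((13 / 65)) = 74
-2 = -2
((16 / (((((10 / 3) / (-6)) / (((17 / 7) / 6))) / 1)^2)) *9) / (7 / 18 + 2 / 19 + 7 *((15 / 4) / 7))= 64047024 / 3556175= 18.01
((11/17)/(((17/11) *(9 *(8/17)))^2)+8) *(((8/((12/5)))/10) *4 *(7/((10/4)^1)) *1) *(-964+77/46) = -43775503499/1520208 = -28795.73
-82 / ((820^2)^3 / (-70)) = 7 / 370739843200000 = 0.00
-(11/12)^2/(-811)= 0.00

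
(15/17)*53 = 795/17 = 46.76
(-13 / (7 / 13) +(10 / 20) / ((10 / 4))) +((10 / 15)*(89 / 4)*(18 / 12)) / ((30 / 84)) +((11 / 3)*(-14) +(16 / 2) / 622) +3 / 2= -74867 / 6531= -11.46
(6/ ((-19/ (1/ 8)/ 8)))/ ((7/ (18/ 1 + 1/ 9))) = -326/ 399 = -0.82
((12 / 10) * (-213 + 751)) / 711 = 1076 / 1185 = 0.91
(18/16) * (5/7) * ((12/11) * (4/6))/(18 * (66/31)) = 0.02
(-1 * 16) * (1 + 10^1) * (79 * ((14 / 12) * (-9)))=145992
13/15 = 0.87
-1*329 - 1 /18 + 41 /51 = -100445 /306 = -328.25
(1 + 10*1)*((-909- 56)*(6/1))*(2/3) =-42460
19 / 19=1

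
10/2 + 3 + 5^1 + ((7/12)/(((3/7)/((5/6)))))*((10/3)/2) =9649/648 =14.89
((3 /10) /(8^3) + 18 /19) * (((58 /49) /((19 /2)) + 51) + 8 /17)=48.91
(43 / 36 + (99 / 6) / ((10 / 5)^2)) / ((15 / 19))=7277 / 1080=6.74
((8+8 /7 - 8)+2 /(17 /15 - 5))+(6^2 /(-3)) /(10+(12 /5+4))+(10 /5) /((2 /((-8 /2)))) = -34175 /8323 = -4.11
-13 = -13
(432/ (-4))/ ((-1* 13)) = 8.31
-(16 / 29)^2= -256 / 841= -0.30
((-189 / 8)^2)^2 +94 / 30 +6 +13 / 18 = 311530.81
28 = 28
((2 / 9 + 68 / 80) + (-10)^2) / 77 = 2599 / 1980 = 1.31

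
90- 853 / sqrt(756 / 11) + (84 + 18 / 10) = 879 / 5- 853 * sqrt(231) / 126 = 72.91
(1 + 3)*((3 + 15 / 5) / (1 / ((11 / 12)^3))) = 1331 / 72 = 18.49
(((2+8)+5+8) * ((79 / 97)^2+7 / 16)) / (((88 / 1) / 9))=34303833 / 13247872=2.59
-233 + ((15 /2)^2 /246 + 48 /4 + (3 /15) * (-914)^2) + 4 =273654383 /1640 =166862.43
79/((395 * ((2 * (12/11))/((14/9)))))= 77/540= 0.14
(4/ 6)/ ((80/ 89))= 89/ 120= 0.74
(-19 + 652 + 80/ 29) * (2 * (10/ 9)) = 368740/ 261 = 1412.80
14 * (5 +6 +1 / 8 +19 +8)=2135 / 4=533.75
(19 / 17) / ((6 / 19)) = 361 / 102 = 3.54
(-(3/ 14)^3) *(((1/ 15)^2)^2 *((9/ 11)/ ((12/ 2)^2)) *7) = -1/ 32340000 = -0.00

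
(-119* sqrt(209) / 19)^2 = 155771 / 19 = 8198.47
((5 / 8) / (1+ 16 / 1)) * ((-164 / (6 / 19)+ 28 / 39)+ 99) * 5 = -136375 / 1768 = -77.14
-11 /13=-0.85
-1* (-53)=53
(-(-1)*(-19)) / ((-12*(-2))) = -19 / 24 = -0.79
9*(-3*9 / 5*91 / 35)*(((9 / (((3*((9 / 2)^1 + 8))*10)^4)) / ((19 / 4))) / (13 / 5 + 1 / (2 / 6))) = -351 / 162353515625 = -0.00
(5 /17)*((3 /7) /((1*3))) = 5 /119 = 0.04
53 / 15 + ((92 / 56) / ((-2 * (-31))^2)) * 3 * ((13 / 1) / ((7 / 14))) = 1439579 / 403620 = 3.57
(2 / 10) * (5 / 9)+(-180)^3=-52487999 / 9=-5831999.89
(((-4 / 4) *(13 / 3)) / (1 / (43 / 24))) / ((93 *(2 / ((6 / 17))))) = -559 / 37944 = -0.01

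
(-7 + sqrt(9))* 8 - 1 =-33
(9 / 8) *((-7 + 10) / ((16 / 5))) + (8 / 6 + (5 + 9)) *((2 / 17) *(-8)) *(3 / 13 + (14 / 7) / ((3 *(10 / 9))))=-10.93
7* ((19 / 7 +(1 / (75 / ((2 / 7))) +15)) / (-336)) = -4651 / 12600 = -0.37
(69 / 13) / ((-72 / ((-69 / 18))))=529 / 1872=0.28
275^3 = 20796875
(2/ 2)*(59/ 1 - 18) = 41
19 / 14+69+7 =1083 / 14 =77.36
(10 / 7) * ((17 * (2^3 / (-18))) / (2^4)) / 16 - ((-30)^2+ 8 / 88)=-19961351 / 22176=-900.13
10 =10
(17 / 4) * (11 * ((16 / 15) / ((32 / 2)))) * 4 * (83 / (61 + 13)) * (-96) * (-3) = 745008 / 185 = 4027.07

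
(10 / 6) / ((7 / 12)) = 20 / 7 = 2.86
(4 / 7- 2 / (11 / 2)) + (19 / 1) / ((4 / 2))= 1495 / 154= 9.71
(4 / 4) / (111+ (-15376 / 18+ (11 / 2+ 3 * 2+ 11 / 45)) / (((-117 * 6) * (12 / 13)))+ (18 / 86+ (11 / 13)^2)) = 423811440 / 47986219261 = 0.01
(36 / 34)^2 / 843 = 108 / 81209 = 0.00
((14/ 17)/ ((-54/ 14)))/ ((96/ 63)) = -343/ 2448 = -0.14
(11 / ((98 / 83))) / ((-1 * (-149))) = 913 / 14602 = 0.06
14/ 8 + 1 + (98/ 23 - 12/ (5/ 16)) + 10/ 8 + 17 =-13.14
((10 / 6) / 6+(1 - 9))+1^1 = -121 / 18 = -6.72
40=40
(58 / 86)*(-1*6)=-174 / 43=-4.05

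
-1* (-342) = 342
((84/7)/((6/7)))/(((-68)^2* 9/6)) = 7/3468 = 0.00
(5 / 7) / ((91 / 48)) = 240 / 637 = 0.38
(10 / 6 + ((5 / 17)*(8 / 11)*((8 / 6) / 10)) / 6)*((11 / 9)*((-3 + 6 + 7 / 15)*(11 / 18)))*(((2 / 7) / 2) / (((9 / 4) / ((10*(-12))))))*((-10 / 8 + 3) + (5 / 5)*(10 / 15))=-186648176 / 2342277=-79.69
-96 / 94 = -48 / 47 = -1.02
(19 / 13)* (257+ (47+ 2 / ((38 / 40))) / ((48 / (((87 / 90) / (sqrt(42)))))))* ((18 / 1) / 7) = 9019* sqrt(42) / 101920+ 87894 / 91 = 966.44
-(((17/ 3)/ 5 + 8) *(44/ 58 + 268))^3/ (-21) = 704297002.84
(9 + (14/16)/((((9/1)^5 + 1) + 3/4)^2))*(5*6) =270.00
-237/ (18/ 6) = -79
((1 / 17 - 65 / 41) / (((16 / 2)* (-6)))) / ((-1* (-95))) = 7 / 20910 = 0.00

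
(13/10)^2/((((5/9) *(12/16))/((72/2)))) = 18252/125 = 146.02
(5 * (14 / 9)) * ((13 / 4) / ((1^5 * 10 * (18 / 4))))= 91 / 162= 0.56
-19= -19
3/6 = 1/2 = 0.50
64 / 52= 16 / 13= 1.23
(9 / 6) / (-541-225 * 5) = -3 / 3332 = -0.00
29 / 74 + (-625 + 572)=-3893 / 74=-52.61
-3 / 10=-0.30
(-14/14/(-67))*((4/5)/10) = 2/1675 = 0.00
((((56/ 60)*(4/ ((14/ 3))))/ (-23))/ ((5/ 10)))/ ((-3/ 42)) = 112/ 115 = 0.97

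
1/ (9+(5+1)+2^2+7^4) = 1/ 2420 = 0.00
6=6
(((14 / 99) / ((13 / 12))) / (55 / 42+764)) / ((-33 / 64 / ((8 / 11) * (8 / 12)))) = -802816 / 5005532961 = -0.00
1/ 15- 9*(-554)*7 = 523531/ 15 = 34902.07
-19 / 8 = -2.38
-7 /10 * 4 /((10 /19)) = -133 /25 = -5.32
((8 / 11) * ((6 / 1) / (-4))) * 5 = -5.45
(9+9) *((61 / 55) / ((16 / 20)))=549 / 22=24.95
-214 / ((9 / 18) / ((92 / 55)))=-39376 / 55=-715.93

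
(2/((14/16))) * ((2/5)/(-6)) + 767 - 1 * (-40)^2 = -87481/105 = -833.15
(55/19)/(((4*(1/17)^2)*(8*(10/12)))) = 9537/304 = 31.37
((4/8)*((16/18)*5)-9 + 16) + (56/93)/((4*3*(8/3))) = 10313/1116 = 9.24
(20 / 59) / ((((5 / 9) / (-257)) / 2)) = -18504 / 59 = -313.63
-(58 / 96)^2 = -0.37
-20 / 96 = -5 / 24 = -0.21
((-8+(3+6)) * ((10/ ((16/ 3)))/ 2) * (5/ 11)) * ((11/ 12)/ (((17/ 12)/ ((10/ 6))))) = 125/ 272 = 0.46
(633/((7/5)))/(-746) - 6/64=-0.70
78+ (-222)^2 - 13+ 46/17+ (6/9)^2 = 7550879/153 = 49352.15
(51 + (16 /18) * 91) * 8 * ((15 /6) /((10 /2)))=4748 /9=527.56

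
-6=-6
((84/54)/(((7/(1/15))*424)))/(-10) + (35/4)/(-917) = -357881/37492200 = -0.01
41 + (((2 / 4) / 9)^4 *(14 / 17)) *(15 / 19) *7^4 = 231783563 / 5651208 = 41.01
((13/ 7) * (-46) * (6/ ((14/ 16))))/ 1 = -28704/ 49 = -585.80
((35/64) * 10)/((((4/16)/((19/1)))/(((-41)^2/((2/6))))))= 16767975/8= 2095996.88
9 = 9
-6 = -6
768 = 768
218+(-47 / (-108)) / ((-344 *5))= 40495633 / 185760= 218.00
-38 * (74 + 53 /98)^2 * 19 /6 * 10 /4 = -32106753375 /19208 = -1671530.27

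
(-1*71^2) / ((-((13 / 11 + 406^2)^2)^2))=73805281 / 10809148022226057135937761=0.00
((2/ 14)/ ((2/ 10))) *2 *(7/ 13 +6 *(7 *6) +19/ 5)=33324/ 91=366.20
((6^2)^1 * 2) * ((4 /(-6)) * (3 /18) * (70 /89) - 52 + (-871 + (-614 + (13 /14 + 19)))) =-68053676 /623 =-109235.43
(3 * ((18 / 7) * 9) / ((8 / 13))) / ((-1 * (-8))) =3159 / 224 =14.10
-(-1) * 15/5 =3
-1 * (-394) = 394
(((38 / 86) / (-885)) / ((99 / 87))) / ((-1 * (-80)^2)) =551 / 8037216000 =0.00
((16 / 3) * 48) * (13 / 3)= 3328 / 3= 1109.33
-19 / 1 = -19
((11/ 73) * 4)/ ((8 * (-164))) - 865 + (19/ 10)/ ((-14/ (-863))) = -747.88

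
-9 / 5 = -1.80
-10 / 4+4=3 / 2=1.50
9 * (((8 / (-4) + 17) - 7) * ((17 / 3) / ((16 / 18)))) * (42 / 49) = 2754 / 7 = 393.43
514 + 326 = 840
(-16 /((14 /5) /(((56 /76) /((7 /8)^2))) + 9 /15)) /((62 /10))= -25600 /34813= -0.74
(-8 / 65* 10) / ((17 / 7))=-112 / 221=-0.51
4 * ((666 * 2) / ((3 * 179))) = 1776 / 179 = 9.92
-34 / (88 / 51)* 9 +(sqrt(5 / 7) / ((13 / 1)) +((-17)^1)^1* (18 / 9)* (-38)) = sqrt(35) / 91 +49045 / 44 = 1114.72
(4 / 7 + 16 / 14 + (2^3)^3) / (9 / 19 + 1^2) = 17081 / 49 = 348.59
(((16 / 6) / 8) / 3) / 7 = 1 / 63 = 0.02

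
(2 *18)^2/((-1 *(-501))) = 432/167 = 2.59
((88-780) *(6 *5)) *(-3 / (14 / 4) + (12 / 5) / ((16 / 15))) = -202410 / 7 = -28915.71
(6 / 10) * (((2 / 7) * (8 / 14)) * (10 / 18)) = 8 / 147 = 0.05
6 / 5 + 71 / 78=2.11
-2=-2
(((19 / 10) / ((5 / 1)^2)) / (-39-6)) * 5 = -19 / 2250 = -0.01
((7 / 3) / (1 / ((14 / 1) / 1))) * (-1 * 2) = -196 / 3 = -65.33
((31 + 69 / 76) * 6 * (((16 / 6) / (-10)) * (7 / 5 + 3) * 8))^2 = 1165812736 / 361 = 3229398.16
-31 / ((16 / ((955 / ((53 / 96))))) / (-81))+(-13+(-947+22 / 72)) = 516137983 / 1908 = 270512.57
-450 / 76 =-225 / 38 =-5.92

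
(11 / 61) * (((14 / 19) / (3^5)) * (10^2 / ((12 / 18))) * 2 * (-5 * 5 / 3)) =-385000 / 281637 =-1.37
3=3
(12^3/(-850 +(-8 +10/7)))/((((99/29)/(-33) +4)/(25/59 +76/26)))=-225115632/129919829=-1.73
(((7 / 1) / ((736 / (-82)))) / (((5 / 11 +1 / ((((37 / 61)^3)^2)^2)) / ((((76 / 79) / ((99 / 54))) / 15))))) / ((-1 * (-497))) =-5128119612549387483899 / 37709718138463826999491695520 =-0.00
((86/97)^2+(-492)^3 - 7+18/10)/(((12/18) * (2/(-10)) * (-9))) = -933807906769/9409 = -99246243.68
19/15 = 1.27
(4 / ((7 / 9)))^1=5.14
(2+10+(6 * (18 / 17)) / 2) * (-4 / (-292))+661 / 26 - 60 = -1108951 / 32266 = -34.37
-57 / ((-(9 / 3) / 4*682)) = 38 / 341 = 0.11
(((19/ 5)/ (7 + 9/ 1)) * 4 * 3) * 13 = 741/ 20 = 37.05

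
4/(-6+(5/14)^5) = -2151296/3223819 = -0.67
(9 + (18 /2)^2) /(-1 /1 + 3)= 45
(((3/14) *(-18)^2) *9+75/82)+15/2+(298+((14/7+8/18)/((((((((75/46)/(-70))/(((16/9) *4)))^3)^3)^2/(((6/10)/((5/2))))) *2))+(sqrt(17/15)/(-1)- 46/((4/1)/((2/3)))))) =743857458150709153027620617593534214581306448116207328867274555320970316640979716145944/4774753910028218402235597182178497314453125- sqrt(255)/15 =155789695587958169080458100000000000000000000.00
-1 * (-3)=3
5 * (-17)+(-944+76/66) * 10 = -313945/33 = -9513.48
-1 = -1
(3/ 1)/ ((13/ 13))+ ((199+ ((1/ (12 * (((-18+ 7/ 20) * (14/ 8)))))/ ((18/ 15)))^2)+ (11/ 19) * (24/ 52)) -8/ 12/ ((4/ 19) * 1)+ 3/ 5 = 243953308697167/ 1221595608870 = 199.70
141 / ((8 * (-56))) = -141 / 448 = -0.31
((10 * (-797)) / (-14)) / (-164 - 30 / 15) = -3985 / 1162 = -3.43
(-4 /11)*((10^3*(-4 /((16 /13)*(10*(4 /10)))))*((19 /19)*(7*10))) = 20681.82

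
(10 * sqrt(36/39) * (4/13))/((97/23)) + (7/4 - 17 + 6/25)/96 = -1501/9600 + 1840 * sqrt(39)/16393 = 0.54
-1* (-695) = 695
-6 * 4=-24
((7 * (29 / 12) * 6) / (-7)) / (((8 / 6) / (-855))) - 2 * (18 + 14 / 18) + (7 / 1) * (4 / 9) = 666985 / 72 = 9263.68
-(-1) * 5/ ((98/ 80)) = 200/ 49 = 4.08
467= 467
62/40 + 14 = 311/20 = 15.55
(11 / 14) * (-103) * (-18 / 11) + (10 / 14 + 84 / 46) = 21730 / 161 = 134.97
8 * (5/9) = 40/9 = 4.44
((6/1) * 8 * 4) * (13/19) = 2496/19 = 131.37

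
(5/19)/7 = 5/133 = 0.04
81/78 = 27/26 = 1.04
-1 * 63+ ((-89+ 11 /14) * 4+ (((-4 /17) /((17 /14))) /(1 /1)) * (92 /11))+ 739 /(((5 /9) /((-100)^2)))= 296000115867 /22253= 13301582.52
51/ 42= 17/ 14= 1.21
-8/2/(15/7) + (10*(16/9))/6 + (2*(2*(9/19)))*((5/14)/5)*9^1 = 41554/17955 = 2.31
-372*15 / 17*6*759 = -25411320 / 17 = -1494783.53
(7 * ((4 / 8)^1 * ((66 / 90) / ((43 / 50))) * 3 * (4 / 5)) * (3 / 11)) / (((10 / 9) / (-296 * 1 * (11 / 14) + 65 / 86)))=-3767931 / 9245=-407.56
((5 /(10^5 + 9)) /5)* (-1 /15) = -1 /1500135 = -0.00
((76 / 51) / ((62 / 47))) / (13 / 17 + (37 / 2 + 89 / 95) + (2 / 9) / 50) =5090100 / 91045171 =0.06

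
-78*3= -234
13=13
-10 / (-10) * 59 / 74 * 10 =295 / 37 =7.97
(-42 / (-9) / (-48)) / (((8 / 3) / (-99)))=231 / 64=3.61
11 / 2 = 5.50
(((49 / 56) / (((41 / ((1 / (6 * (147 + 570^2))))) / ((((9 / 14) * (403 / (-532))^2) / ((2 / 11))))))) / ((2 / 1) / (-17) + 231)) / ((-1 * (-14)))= 30370483 / 4421602523504588800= 0.00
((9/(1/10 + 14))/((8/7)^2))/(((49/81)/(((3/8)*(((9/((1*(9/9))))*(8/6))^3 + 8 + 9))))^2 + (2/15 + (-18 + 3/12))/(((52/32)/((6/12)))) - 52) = -1718043284104875/201865294053240992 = -0.01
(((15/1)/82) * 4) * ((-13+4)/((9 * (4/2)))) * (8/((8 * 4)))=-15/164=-0.09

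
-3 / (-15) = 1 / 5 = 0.20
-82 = -82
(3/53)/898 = 3/47594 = 0.00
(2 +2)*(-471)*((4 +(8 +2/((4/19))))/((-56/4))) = 20253/7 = 2893.29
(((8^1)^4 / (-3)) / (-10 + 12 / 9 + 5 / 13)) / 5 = 53248 / 1615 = 32.97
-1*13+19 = 6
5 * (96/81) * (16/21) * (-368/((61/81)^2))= -76308480/26047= -2929.65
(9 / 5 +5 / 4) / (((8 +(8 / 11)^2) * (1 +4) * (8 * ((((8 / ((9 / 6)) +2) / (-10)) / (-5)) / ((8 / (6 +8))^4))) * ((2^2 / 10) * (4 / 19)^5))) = 8307312145 / 211441664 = 39.29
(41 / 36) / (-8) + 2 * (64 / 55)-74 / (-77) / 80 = 4429 / 2016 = 2.20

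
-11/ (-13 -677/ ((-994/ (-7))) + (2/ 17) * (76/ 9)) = 238986/ 364435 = 0.66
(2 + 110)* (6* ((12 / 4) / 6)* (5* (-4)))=-6720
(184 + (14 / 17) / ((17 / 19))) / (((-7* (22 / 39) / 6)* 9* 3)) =-231582 / 22253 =-10.41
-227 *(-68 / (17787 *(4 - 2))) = 7718 / 17787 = 0.43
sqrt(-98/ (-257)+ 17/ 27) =sqrt(5408565)/ 2313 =1.01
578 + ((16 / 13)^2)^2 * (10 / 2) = 16835938 / 28561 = 589.47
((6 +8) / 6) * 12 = 28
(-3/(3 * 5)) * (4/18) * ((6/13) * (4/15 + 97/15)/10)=-202/14625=-0.01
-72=-72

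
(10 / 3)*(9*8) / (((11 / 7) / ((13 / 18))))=3640 / 33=110.30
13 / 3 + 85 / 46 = 853 / 138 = 6.18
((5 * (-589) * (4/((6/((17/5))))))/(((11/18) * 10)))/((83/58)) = -763.31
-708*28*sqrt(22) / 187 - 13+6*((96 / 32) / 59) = -19824*sqrt(22) / 187 - 749 / 59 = -509.93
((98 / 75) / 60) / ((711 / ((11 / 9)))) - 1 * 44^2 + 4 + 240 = -24360992461 / 14397750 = -1692.00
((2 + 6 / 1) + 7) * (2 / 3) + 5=15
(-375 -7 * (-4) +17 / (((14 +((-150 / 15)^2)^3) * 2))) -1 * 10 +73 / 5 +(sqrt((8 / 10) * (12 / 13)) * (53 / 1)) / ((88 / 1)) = -341.88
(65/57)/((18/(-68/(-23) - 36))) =-1300/621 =-2.09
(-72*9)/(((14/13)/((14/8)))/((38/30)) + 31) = -160056/7777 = -20.58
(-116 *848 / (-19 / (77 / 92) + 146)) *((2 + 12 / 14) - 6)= 11902528 / 4747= 2507.38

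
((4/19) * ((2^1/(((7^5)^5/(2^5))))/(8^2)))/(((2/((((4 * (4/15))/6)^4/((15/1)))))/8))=65536/1567277559925220630340935746875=0.00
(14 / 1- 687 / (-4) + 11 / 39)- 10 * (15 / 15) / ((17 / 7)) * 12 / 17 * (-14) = 10221629 / 45084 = 226.72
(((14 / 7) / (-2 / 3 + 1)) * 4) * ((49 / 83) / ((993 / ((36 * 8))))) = 112896 / 27473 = 4.11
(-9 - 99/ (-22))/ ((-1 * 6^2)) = 1/ 8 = 0.12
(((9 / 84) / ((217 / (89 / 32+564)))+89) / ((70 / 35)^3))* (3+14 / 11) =116552339 / 2444288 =47.68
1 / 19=0.05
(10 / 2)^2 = 25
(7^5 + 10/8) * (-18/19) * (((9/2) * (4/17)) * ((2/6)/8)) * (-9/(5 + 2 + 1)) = 16337619/20672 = 790.33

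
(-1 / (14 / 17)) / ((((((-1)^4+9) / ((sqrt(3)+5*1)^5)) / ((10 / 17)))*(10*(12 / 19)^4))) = -46263955 / 145152 -126541691*sqrt(3) / 725760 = -620.72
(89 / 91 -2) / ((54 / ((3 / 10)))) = -31 / 5460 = -0.01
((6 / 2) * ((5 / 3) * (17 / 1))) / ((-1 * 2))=-85 / 2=-42.50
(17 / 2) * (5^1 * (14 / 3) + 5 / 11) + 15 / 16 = 107255 / 528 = 203.13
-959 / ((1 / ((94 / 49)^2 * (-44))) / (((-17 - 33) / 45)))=-532634080 / 3087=-172541.00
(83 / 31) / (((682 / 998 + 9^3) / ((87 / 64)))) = 3603279 / 722398208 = 0.00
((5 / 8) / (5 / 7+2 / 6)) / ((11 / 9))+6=12561 / 1936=6.49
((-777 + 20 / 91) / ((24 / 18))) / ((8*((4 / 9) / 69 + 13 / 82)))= -5399285121 / 12231856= -441.41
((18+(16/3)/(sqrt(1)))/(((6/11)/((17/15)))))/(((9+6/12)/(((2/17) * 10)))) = 3080/513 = 6.00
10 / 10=1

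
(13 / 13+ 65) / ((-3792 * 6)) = -11 / 3792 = -0.00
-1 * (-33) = 33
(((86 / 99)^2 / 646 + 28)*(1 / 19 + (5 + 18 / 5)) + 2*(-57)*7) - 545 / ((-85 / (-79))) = -1062.25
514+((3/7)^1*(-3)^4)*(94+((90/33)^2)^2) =83419720/14641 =5697.68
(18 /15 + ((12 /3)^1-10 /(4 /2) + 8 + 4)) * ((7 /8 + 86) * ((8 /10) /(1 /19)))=161101 /10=16110.10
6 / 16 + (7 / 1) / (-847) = 355 / 968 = 0.37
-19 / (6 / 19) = -361 / 6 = -60.17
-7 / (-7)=1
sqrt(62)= 7.87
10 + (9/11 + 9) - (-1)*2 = 240/11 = 21.82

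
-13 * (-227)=2951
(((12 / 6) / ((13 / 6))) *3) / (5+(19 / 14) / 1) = 504 / 1157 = 0.44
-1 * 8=-8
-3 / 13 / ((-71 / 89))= 267 / 923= 0.29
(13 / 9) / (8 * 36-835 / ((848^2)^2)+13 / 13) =6722437316608 / 1345004573876901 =0.00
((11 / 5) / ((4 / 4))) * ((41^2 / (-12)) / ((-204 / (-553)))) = -10225523 / 12240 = -835.42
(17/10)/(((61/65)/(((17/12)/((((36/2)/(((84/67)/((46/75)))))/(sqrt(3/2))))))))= 657475 * sqrt(6)/4512048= 0.36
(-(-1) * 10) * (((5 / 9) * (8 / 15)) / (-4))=-20 / 27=-0.74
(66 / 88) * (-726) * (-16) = 8712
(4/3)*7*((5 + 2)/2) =98/3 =32.67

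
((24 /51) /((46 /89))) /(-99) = -356 /38709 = -0.01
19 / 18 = 1.06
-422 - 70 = -492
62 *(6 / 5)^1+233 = 307.40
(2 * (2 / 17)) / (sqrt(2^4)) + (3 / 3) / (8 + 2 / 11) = 277 / 1530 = 0.18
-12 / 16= -3 / 4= -0.75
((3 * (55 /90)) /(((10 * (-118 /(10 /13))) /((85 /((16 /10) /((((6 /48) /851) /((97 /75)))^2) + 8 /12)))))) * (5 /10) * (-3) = 26296875 /21407103211075088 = 0.00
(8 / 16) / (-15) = -1 / 30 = -0.03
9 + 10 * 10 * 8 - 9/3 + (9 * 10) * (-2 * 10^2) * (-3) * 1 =54806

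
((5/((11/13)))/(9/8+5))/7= 520/3773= 0.14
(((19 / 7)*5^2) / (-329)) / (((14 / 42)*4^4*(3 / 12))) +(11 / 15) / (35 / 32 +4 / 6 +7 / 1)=45889859 / 619783360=0.07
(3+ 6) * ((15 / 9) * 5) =75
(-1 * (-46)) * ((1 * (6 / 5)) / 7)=276 / 35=7.89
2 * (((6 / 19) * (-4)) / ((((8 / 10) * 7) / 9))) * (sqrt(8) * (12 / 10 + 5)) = -6696 * sqrt(2) / 133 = -71.20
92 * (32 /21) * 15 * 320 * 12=56524800 /7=8074971.43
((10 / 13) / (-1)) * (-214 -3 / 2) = 2155 / 13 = 165.77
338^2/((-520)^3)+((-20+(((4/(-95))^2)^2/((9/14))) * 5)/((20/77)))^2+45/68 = 5929.65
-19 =-19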